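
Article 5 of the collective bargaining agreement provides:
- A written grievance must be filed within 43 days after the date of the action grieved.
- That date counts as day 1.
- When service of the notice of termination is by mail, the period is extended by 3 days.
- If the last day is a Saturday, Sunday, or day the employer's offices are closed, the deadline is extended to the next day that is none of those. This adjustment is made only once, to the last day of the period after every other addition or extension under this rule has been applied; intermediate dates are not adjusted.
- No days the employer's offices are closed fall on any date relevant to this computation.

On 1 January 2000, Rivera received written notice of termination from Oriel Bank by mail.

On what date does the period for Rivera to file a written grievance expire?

Counting 1 January 2000 as day 1, day 43 is February 12, 2000.
Service was by mail, adding 3 days: February 12, 2000 + 3 days = February 15, 2000.
February 15, 2000 is a Tuesday and not a day the employer's offices are closed, so no extension applies.

February 15, 2000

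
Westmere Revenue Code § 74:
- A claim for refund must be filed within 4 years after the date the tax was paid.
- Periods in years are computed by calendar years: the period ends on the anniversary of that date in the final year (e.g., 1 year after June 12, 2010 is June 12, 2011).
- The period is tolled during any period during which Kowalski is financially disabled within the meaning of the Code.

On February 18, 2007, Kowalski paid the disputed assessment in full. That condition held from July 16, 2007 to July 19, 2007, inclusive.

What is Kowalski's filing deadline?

February 22, 2011

4 years after February 18, 2007 is February 18, 2011.
From July 16, 2007 through July 19, 2007 inclusive is 4 days; tolling adds 4 days: February 18, 2011 + 4 days = February 22, 2011.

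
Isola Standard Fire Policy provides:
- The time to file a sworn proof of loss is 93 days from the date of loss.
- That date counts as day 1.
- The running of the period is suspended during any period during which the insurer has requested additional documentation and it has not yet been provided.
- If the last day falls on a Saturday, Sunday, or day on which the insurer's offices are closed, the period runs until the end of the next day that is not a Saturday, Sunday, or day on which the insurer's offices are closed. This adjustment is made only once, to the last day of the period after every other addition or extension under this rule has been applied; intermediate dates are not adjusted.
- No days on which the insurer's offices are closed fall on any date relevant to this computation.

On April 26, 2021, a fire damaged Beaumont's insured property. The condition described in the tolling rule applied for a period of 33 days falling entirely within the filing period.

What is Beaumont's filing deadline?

Counting April 26, 2021 as day 1, day 93 is July 27, 2021.
Tolling adds 33 days: July 27, 2021 + 33 days = August 29, 2021.
August 29, 2021 is Sunday. The next qualifying day is August 30, 2021.

August 30, 2021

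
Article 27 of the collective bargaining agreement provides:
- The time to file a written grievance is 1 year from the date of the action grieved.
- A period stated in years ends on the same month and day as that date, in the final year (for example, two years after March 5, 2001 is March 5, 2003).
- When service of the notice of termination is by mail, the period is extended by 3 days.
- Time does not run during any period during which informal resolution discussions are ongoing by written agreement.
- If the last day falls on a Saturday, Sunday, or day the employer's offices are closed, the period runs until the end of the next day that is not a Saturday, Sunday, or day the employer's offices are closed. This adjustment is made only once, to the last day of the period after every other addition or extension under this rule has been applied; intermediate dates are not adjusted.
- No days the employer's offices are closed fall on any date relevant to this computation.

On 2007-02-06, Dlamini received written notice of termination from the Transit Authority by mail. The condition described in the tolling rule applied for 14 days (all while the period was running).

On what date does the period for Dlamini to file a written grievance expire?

1 year after 2007-02-06 is February 6, 2008.
Service was by mail, adding 3 days: February 6, 2008 + 3 days = February 9, 2008.
Tolling adds 14 days: February 9, 2008 + 14 days = February 23, 2008.
February 23, 2008 is Saturday; February 24, 2008 is Sunday. The next qualifying day is February 25, 2008.

February 25, 2008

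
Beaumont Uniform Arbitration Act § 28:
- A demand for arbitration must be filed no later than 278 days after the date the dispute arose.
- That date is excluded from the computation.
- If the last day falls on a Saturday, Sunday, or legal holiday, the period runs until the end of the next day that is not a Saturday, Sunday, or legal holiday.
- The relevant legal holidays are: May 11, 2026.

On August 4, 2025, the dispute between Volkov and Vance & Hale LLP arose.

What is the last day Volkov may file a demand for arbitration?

278 days after August 4, 2025 is May 9, 2026.
May 9, 2026 is Saturday; May 10, 2026 is Sunday; May 11, 2026 is a listed holiday. The next qualifying day is May 12, 2026.

May 12, 2026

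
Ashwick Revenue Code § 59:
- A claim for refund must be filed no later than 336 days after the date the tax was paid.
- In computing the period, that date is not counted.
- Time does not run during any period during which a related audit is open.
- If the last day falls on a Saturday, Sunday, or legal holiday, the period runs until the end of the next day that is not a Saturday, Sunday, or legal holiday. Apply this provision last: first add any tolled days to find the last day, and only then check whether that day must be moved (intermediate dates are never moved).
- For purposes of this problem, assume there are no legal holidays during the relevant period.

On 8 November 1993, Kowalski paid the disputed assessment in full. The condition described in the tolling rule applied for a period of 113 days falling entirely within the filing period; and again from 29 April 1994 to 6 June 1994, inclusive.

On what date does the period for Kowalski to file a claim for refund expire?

336 days after 8 November 1993 is October 10, 1994.
Tolling adds 113 days: October 10, 1994 + 113 days = January 31, 1995.
From April 29, 1994 through June 6, 1994 inclusive is 39 days; tolling adds 39 days: January 31, 1995 + 39 days = March 11, 1995.
March 11, 1995 is Saturday; March 12, 1995 is Sunday. The next qualifying day is March 13, 1995.

March 13, 1995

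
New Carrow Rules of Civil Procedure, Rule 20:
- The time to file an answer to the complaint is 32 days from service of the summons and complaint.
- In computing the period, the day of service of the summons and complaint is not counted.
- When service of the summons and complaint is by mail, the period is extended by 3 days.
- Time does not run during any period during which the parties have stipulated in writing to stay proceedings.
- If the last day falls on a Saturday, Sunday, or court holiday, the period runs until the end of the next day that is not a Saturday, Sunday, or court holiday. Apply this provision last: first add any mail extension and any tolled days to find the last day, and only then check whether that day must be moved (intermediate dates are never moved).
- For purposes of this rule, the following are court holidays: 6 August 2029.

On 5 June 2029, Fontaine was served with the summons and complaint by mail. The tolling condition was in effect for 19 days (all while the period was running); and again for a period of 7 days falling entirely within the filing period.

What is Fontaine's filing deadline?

August 7, 2029

32 days after 5 June 2029 is July 7, 2029.
Service was by mail, adding 3 days: July 7, 2029 + 3 days = July 10, 2029.
Tolling adds 19 days: July 10, 2029 + 19 days = July 29, 2029.
Tolling adds 7 days: July 29, 2029 + 7 days = August 5, 2029.
August 5, 2029 is Sunday; August 6, 2029 is a listed holiday. The next qualifying day is August 7, 2029.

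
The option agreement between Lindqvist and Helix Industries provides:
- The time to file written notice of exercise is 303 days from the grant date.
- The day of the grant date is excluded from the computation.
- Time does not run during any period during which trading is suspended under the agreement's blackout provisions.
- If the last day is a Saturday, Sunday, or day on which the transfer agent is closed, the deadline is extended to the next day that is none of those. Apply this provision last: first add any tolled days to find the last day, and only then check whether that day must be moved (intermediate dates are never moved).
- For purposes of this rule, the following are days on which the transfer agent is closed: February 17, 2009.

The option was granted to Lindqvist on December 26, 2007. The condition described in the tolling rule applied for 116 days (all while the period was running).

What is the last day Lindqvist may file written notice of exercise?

303 days after December 26, 2007 is October 24, 2008.
Tolling adds 116 days: October 24, 2008 + 116 days = February 17, 2009.
February 17, 2009 is a listed holiday. The next qualifying day is February 18, 2009.

February 18, 2009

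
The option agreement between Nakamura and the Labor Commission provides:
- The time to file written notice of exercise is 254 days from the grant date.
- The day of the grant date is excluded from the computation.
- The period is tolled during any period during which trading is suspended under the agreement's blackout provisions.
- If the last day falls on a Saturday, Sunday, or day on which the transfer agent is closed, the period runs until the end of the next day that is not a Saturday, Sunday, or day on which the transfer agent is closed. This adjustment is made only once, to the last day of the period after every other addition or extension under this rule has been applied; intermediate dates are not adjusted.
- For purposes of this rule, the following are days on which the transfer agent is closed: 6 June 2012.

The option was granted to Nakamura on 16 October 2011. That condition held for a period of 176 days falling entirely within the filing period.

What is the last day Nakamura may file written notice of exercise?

254 days after 16 October 2011 is June 26, 2012.
Tolling adds 176 days: June 26, 2012 + 176 days = December 19, 2012.
December 19, 2012 is a Wednesday and not a day on which the transfer agent is closed, so no extension applies.

December 19, 2012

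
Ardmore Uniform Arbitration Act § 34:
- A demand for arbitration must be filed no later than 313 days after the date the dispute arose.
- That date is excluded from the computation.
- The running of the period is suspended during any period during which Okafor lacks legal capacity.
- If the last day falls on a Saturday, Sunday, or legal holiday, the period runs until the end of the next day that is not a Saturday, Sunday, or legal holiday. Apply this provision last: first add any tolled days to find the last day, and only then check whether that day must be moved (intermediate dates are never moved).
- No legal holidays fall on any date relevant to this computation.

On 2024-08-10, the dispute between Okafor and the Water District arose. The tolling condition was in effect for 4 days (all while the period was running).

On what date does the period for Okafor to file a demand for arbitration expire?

June 23, 2025

313 days after 2024-08-10 is June 19, 2025.
Tolling adds 4 days: June 19, 2025 + 4 days = June 23, 2025.
June 23, 2025 is a Monday and not a legal holiday, so no extension applies.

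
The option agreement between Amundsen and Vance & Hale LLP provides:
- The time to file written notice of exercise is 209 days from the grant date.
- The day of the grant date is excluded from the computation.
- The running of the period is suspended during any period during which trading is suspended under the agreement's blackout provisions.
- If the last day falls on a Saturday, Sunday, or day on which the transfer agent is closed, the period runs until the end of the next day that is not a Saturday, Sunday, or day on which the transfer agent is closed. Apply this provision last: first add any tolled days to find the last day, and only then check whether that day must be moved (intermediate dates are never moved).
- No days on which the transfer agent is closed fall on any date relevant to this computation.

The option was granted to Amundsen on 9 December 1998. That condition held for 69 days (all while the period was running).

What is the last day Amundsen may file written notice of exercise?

209 days after 9 December 1998 is July 6, 1999.
Tolling adds 69 days: July 6, 1999 + 69 days = September 13, 1999.
September 13, 1999 is a Monday and not a day on which the transfer agent is closed, so no extension applies.

September 13, 1999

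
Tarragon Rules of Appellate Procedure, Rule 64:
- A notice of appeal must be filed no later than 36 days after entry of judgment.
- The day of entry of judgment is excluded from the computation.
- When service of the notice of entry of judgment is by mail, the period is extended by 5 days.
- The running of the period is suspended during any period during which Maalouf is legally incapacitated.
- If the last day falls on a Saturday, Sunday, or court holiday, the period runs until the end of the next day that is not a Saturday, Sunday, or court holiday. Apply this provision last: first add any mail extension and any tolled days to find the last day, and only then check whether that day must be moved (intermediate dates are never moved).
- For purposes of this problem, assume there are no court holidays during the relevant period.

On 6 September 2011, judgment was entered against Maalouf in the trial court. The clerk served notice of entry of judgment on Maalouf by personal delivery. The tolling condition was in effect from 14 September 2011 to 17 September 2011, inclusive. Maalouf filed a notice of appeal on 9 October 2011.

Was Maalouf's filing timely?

Yes

36 days after 6 September 2011 is October 12, 2011.
Service was not by mail, so no mail extension applies.
From September 14, 2011 through September 17, 2011 inclusive is 4 days; tolling adds 4 days: October 12, 2011 + 4 days = October 16, 2011.
October 16, 2011 is Sunday. The next qualifying day is October 17, 2011.
The deadline is October 17, 2011; the filing on October 9, 2011 is on or before that date.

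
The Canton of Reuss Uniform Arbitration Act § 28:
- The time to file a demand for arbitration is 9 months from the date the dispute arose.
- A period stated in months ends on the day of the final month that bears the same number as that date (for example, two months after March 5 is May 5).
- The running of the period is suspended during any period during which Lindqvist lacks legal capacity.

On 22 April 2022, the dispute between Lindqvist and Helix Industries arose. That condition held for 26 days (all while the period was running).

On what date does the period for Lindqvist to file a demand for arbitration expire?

February 17, 2023

9 months after 22 April 2022 is January 22, 2023.
Tolling adds 26 days: January 22, 2023 + 26 days = February 17, 2023.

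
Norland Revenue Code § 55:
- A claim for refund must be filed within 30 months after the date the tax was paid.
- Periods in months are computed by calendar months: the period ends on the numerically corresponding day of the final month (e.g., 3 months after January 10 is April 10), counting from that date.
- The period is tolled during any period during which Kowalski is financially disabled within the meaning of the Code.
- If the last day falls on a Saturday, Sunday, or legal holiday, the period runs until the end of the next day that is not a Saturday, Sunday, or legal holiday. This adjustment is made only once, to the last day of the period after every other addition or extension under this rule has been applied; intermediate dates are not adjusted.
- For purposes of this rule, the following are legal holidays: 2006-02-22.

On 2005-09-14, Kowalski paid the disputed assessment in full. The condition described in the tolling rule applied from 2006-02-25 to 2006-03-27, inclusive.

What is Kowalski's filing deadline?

April 14, 2008

30 months after 2005-09-14 is March 14, 2008.
From February 25, 2006 through March 27, 2006 inclusive is 31 days; tolling adds 31 days: March 14, 2008 + 31 days = April 14, 2008.
April 14, 2008 is a Monday and not a legal holiday, so no extension applies.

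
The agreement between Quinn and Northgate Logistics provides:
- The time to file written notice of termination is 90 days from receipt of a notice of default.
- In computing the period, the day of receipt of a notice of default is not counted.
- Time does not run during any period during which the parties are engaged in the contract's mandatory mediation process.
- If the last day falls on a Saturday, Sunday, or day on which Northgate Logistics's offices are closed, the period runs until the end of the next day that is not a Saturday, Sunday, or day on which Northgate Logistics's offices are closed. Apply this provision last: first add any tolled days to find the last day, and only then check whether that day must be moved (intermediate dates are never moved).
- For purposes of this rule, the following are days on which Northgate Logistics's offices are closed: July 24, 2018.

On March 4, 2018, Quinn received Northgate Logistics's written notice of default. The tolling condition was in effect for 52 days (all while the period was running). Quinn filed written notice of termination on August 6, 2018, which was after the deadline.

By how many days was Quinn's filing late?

12 days

90 days after March 4, 2018 is June 2, 2018.
Tolling adds 52 days: June 2, 2018 + 52 days = July 24, 2018.
July 24, 2018 is a listed holiday. The next qualifying day is July 25, 2018.
The deadline is July 25, 2018; from July 25, 2018 to August 6, 2018 is 12 days.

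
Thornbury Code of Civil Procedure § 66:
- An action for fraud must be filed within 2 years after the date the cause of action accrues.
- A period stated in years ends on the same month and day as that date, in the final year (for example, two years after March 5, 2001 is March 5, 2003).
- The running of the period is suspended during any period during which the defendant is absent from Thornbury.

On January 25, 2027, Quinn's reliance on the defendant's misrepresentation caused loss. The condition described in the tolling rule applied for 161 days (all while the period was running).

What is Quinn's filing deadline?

2 years after January 25, 2027 is January 25, 2029.
Tolling adds 161 days: January 25, 2029 + 161 days = July 5, 2029.

July 5, 2029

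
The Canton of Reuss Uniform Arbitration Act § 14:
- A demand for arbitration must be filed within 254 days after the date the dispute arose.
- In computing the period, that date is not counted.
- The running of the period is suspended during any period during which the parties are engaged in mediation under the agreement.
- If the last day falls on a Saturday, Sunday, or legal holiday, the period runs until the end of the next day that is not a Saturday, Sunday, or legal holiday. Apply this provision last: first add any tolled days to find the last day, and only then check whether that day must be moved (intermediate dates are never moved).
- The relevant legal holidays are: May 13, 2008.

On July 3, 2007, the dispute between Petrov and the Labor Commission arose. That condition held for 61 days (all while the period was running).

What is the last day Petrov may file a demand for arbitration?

254 days after July 3, 2007 is March 13, 2008.
Tolling adds 61 days: March 13, 2008 + 61 days = May 13, 2008.
May 13, 2008 is a listed holiday. The next qualifying day is May 14, 2008.

May 14, 2008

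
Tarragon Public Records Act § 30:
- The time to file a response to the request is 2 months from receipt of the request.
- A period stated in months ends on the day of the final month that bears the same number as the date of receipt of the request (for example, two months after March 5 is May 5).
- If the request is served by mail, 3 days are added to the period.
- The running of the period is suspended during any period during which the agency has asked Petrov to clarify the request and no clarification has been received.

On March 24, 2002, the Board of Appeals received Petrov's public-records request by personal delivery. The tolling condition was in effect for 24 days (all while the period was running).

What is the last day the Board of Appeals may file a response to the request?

June 17, 2002

2 months after March 24, 2002 is May 24, 2002.
Service was not by mail, so no mail extension applies.
Tolling adds 24 days: May 24, 2002 + 24 days = June 17, 2002.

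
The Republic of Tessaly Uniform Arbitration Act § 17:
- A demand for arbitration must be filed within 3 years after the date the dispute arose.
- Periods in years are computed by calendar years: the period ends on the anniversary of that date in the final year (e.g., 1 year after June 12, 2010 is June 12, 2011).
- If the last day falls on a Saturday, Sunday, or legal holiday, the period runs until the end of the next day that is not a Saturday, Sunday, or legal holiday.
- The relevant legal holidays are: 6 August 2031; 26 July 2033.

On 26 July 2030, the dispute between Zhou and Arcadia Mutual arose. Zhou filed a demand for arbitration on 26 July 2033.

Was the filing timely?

Yes

3 years after 26 July 2030 is July 26, 2033.
July 26, 2033 is a listed holiday. The next qualifying day is July 27, 2033.
The deadline is July 27, 2033; the filing on July 26, 2033 is on or before that date.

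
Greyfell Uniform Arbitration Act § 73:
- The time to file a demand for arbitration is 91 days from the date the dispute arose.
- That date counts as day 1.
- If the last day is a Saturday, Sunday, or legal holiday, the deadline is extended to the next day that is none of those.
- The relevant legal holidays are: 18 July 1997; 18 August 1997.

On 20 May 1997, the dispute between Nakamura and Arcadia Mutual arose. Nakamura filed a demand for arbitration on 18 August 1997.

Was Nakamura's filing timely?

Yes

Counting 20 May 1997 as day 1, day 91 is August 18, 1997.
August 18, 1997 is a listed holiday. The next qualifying day is August 19, 1997.
The deadline is August 19, 1997; the filing on August 18, 1997 is on or before that date.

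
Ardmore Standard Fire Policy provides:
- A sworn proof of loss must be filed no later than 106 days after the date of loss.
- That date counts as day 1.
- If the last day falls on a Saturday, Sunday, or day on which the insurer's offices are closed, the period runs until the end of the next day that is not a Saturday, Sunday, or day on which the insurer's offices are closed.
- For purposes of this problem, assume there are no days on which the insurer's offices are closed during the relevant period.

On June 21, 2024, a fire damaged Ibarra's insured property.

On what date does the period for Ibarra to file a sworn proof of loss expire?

Counting June 21, 2024 as day 1, day 106 is October 4, 2024.
October 4, 2024 is a Friday and not a day on which the insurer's offices are closed, so no extension applies.

October 4, 2024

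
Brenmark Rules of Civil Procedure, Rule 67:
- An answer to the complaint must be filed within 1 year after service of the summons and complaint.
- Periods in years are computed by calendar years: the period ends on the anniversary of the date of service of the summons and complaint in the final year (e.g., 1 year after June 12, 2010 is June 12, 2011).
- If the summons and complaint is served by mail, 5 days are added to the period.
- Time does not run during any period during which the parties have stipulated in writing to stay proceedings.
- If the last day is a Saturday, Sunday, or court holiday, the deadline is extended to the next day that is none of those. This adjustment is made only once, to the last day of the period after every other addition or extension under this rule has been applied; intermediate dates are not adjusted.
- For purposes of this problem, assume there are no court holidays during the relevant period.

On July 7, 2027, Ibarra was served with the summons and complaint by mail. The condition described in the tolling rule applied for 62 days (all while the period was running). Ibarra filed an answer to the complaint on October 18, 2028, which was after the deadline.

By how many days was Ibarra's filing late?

1 year after July 7, 2027 is July 7, 2028.
Service was by mail, adding 5 days: July 7, 2028 + 5 days = July 12, 2028.
Tolling adds 62 days: July 12, 2028 + 62 days = September 12, 2028.
September 12, 2028 is a Tuesday and not a court holiday, so no extension applies.
The deadline is September 12, 2028; from September 12, 2028 to October 18, 2028 is 36 days.

36 days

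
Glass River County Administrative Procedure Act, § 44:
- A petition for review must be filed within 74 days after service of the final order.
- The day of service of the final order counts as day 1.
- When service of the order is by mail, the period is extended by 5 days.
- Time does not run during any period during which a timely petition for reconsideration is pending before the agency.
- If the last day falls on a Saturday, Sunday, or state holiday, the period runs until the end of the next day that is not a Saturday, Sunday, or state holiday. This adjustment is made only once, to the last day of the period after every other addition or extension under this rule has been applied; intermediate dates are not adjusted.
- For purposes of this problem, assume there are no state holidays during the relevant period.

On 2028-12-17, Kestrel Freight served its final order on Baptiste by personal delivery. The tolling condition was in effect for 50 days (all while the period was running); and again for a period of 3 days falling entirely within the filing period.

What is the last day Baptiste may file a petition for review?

Counting 2028-12-17 as day 1, day 74 is February 28, 2029.
Service was not by mail, so no mail extension applies.
Tolling adds 50 days: February 28, 2029 + 50 days = April 19, 2029.
Tolling adds 3 days: April 19, 2029 + 3 days = April 22, 2029.
April 22, 2029 is Sunday. The next qualifying day is April 23, 2029.

April 23, 2029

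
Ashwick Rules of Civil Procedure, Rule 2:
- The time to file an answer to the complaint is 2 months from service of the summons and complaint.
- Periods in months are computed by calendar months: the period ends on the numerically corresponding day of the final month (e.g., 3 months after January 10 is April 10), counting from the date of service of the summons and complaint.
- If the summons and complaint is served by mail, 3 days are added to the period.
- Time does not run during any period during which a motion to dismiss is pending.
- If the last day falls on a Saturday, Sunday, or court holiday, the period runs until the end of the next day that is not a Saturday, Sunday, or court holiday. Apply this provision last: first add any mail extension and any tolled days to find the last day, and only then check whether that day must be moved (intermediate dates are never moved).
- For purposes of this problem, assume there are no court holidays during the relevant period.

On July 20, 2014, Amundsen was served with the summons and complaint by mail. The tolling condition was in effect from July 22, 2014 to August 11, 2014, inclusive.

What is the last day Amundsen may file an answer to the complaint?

October 14, 2014

2 months after July 20, 2014 is September 20, 2014.
Service was by mail, adding 3 days: September 20, 2014 + 3 days = September 23, 2014.
From July 22, 2014 through August 11, 2014 inclusive is 21 days; tolling adds 21 days: September 23, 2014 + 21 days = October 14, 2014.
October 14, 2014 is a Tuesday and not a court holiday, so no extension applies.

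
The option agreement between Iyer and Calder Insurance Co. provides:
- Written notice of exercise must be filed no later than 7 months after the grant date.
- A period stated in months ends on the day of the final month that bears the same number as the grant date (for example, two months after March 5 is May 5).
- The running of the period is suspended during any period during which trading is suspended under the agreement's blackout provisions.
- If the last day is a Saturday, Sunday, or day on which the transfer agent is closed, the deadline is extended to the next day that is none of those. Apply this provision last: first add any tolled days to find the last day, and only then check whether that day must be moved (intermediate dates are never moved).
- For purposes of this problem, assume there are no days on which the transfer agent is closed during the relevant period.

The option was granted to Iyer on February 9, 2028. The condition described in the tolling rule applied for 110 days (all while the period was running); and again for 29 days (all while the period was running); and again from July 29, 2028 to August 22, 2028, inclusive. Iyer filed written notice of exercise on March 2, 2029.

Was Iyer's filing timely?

No

7 months after February 9, 2028 is September 9, 2028.
Tolling adds 110 days: September 9, 2028 + 110 days = December 28, 2028.
Tolling adds 29 days: December 28, 2028 + 29 days = January 26, 2029.
From July 29, 2028 through August 22, 2028 inclusive is 25 days; tolling adds 25 days: January 26, 2029 + 25 days = February 20, 2029.
February 20, 2029 is a Tuesday and not a day on which the transfer agent is closed, so no extension applies.
The deadline is February 20, 2029; the filing on March 2, 2029 is after that date.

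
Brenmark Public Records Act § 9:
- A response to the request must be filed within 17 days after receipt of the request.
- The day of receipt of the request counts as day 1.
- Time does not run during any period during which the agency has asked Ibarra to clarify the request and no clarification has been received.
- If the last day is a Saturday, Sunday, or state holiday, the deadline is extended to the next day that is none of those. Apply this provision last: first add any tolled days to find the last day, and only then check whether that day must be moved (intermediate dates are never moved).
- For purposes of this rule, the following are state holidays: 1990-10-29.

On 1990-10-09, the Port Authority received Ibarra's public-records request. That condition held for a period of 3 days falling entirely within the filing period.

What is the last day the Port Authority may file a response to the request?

October 30, 1990

Counting 1990-10-09 as day 1, day 17 is October 25, 1990.
Tolling adds 3 days: October 25, 1990 + 3 days = October 28, 1990.
October 28, 1990 is Sunday; October 29, 1990 is a listed holiday. The next qualifying day is October 30, 1990.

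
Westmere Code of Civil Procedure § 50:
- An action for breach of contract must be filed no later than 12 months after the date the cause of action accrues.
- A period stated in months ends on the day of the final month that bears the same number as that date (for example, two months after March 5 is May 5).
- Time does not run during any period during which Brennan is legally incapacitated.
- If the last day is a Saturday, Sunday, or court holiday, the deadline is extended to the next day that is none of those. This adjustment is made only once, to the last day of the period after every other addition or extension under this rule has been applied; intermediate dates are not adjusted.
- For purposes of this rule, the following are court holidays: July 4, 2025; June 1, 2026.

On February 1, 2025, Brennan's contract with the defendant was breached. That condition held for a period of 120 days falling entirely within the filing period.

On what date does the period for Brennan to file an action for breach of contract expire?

12 months after February 1, 2025 is February 1, 2026.
Tolling adds 120 days: February 1, 2026 + 120 days = June 1, 2026.
June 1, 2026 is a listed holiday. The next qualifying day is June 2, 2026.

June 2, 2026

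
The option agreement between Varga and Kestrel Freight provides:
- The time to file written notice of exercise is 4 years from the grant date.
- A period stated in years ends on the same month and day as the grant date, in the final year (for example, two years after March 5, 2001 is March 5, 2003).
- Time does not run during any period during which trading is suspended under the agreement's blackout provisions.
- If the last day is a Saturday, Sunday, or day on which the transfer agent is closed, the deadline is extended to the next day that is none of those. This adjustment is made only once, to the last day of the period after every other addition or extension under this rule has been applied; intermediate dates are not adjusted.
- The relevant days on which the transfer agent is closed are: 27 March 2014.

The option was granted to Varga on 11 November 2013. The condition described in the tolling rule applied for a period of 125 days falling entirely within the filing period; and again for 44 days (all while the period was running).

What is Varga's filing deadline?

April 30, 2018

4 years after 11 November 2013 is November 11, 2017.
Tolling adds 125 days: November 11, 2017 + 125 days = March 16, 2018.
Tolling adds 44 days: March 16, 2018 + 44 days = April 29, 2018.
April 29, 2018 is Sunday. The next qualifying day is April 30, 2018.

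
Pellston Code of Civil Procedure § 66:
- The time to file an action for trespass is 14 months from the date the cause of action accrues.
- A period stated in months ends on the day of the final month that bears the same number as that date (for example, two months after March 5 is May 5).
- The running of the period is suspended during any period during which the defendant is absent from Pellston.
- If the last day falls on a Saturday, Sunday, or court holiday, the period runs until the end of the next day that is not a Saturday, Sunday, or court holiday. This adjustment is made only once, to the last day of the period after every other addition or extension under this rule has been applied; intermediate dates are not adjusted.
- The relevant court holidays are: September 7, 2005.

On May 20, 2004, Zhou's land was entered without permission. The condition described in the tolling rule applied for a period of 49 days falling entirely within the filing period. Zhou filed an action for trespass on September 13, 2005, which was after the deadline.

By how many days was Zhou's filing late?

14 months after May 20, 2004 is July 20, 2005.
Tolling adds 49 days: July 20, 2005 + 49 days = September 7, 2005.
September 7, 2005 is a listed holiday. The next qualifying day is September 8, 2005.
The deadline is September 8, 2005; from September 8, 2005 to September 13, 2005 is 5 days.

5 days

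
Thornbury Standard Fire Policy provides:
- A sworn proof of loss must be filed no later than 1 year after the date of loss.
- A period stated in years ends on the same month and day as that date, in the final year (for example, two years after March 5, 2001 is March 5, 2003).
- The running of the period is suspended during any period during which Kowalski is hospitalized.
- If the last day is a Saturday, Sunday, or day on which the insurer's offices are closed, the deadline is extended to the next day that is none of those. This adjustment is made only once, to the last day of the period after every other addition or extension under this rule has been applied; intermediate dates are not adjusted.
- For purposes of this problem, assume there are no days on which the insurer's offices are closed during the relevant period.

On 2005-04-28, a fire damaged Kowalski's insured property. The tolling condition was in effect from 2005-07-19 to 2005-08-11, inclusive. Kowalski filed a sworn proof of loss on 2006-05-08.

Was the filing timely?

1 year after 2005-04-28 is April 28, 2006.
From July 19, 2005 through August 11, 2005 inclusive is 24 days; tolling adds 24 days: April 28, 2006 + 24 days = May 22, 2006.
May 22, 2006 is a Monday and not a day on which the insurer's offices are closed, so no extension applies.
The deadline is May 22, 2006; the filing on May 8, 2006 is on or before that date.

Yes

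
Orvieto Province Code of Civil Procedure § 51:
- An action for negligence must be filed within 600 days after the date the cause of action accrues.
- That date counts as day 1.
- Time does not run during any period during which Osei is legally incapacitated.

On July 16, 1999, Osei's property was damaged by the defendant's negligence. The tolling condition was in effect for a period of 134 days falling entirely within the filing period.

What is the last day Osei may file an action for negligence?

July 18, 2001

Counting July 16, 1999 as day 1, day 600 is March 6, 2001.
Tolling adds 134 days: March 6, 2001 + 134 days = July 18, 2001.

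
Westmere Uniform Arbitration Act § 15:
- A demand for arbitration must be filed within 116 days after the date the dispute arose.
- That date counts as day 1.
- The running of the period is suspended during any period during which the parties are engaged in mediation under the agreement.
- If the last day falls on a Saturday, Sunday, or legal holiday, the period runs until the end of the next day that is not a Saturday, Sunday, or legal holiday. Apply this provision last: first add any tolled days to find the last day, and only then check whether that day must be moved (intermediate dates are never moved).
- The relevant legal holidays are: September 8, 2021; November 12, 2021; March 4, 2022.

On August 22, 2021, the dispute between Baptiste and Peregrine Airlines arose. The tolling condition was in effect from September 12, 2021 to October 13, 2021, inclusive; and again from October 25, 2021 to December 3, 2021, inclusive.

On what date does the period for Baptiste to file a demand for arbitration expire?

February 25, 2022

Counting August 22, 2021 as day 1, day 116 is December 15, 2021.
From September 12, 2021 through October 13, 2021 inclusive is 32 days; tolling adds 32 days: December 15, 2021 + 32 days = January 16, 2022.
From October 25, 2021 through December 3, 2021 inclusive is 40 days; tolling adds 40 days: January 16, 2022 + 40 days = February 25, 2022.
February 25, 2022 is a Friday and not a legal holiday, so no extension applies.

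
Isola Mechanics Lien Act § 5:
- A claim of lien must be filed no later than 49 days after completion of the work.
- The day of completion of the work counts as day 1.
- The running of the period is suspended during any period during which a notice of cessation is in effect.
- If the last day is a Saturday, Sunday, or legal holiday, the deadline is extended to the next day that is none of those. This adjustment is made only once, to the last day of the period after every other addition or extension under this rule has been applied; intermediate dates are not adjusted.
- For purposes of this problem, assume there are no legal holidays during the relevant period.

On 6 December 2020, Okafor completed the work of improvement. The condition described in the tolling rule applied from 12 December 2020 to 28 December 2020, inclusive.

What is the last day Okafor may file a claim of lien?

Counting 6 December 2020 as day 1, day 49 is January 23, 2021.
From December 12, 2020 through December 28, 2020 inclusive is 17 days; tolling adds 17 days: January 23, 2021 + 17 days = February 9, 2021.
February 9, 2021 is a Tuesday and not a legal holiday, so no extension applies.

February 9, 2021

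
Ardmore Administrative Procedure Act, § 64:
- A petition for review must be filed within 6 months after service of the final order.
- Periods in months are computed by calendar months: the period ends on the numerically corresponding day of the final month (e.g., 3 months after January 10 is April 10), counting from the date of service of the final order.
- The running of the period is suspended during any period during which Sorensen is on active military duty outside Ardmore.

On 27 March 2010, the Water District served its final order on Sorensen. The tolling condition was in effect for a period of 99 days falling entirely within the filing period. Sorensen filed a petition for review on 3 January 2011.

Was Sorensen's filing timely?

Yes

6 months after 27 March 2010 is September 27, 2010.
Tolling adds 99 days: September 27, 2010 + 99 days = January 4, 2011.
The deadline is January 4, 2011; the filing on January 3, 2011 is on or before that date.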